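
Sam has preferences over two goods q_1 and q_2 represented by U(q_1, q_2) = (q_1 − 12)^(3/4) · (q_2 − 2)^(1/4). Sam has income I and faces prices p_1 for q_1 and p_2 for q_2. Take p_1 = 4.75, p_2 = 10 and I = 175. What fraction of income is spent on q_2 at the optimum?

share on q_2 = 0.2543

This is Cobb-Douglas in (q_1−12, q_2−2): tangency gives 0.75·p_2·(q_2−2) = 0.25·p_1·(q_1−12).
After buying the subsistence bundle (12, 2), a share 0.75 of the remaining income goes to q_1: q_1* = 12 + 0.75·(I − 12p_1 − 2p_2)/p_1.
Discretionary income = 175 − 12·4.75 − 2·10 = 98; q_1* = 12 + 0.75·98/4.75 = 27.4737; q_2* = 2 + 0.25·98/10 = 4.45.
Expenditure on q_2: 10·4.45 = 44.5; share = 0.2543.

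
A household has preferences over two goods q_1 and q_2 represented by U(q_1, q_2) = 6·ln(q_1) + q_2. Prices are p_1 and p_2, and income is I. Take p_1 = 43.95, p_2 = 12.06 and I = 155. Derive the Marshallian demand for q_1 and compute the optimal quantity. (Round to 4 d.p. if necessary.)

So q_1*(p_1,p_2) = 6·p_2/p_1, independent of income; and q_2* = (I − 6·p_2)/p_2.
At the given prices: q_1* = 6·12.06/43.95 = 1.6464.

q_1* = 1.6464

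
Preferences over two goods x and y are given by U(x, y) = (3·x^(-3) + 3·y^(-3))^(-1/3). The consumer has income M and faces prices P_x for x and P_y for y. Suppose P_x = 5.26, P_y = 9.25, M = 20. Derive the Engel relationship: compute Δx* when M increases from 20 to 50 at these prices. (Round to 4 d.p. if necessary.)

Numerically y/x = 0.868382, so x* = 20/(5.26 + 9.25·0.868382) = 1.5046.
At M' = 50: x* = 3.7615. Change: 3.7615 − 1.5046 = 2.2569.

Δx* = 2.2569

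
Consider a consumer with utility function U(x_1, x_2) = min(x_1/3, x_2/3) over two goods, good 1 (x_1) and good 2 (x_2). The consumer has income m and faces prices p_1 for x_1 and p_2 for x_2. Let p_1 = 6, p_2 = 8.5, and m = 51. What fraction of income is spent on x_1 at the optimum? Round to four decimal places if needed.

With perfect complements, no substitution: consume in ratio x_1:x_2 = 3:3.
Budget: p_1·x_1 + p_2·x_1 = m, so (3·p_1 + 3·p_2)·x_1 = 3·m.
Demand: x_1*(p_1,p_2,m) = 3·m/(3·p_1 + 3·p_2), x_2* = 3·m/(3·p_1 + 3·p_2).
Here 3·6 + 3·8.5 = 43.5, giving x_1* = 3.5172 and x_2* = 3.5172.
Expenditure on x_1: 6·3.5172 = 21.1034; share = 0.4138.

share on x_1 = 0.4138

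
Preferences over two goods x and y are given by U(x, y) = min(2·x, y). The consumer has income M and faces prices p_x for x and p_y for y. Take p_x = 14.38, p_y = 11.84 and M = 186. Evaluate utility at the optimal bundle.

Leontief preferences: the optimum is at the kink where x/1 = y/2, i.e. y = 2·x.
Budget: p_x·x + p_y·2·x = M, so (p_x + 2·p_y)·x = M.
Demand: x*(p_x,p_y,M) = M/(p_x + 2·p_y), y* = 2·M/(p_x + 2·p_y).
Here 14.38 + 2·11.84 = 38.06, giving x* = 4.887 and y* = 9.774.
Utility at the optimum: U(4.887, 9.774) = 9.774.

V = 9.774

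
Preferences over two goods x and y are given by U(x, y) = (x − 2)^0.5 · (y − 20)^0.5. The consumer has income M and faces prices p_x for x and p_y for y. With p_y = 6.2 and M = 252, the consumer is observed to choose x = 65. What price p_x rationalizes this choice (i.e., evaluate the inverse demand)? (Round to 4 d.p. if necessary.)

p_x = 1

MRS = (y−20)/(x−2). Tangency with p_x/p_y gives y−20 = (p_x/p_y)·(x−2).
Substituting into the budget: x* = 2 + 0.5·(M − 2·p_x − 20·p_y)/p_x, and y* = 20 + 0.5·(…)/p_y.
Set x* = 65 in the demand function and solve for p_x: p_x = 1.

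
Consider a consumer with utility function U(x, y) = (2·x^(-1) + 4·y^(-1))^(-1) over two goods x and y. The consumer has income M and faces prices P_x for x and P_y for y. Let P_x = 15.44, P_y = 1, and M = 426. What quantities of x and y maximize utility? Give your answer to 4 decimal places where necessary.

MU_x ∝ 2·x^(-2), MU_y ∝ 4·y^(-2), so MRS = (1/2)·(y/x)^(2) = P_x/P_y.
Hence y/x = (2·P_x/P_y)^(1/(2)), i.e. raised to the 0.5 power.
With the ratio pinned down, the budget gives x* = M/(P_x + P_y·(y/x)) and y* = (y/x)·x*.
Numerically y/x = 5.556978, so x* = 426/(15.44 + 1·5.556978) = 20.2886 and y* = 5.556978·20.2886 = 112.7435.

x* = 20.2886, y* = 112.7435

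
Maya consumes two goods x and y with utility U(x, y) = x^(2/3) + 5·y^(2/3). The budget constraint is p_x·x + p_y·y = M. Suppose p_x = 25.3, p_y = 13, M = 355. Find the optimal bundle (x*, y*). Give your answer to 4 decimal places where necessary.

x* = 0.0296, y* = 27.2501

From the CES first-order condition, (1/5)·(y/x)^(1/3) = p_x/p_y.
Solve for the ratio: y/x = [5·p_x/p_y]^(3).
With the ratio pinned down, the budget gives x* = M/(p_x + p_y·(y/x)) and y* = (y/x)·x*.
Numerically y/x = 921.38581, so x* = 355/(25.3 + 13·921.38581) = 0.0296 and y* = 921.38581·0.0296 = 27.2501.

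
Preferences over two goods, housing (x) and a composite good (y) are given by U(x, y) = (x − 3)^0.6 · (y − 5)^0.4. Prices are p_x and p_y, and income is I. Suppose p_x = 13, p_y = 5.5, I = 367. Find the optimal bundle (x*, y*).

x* = 16.8692, y* = 26.8545

After buying the subsistence bundle (3, 5), a share 0.6 of the remaining income goes to x: x* = 3 + 0.6·(I − 3p_x − 5p_y)/p_x.
Discretionary income = 367 − 3·13 − 5·5.5 = 300.5; x* = 3 + 0.6·300.5/13 = 16.8692; y* = 5 + 0.4·300.5/5.5 = 26.8545.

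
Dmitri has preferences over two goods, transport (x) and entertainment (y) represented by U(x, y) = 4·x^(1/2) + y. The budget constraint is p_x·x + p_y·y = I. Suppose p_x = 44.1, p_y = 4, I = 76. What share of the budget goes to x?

share on x = 0.0191

MU_x = 2/√x, MU_y = 1. Tangency: 2/√x = p_x/p_y.
Solve: √x = 2·p_y/p_x, so x*(p_x,p_y) = (2·p_y/p_x)², and y* = (I − p_x·x*)/p_y.
Plugging in: x* = (2·4/44.1)² = 0.0329, y* = 18.6372.
Expenditure on x: 44.1·0.0329 = 1.4512; share = 0.0191.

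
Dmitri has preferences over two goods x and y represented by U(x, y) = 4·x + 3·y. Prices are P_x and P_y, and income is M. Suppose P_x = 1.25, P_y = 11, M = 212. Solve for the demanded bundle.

Perfect substitutes: compare marginal utility per dollar. 4/P_x vs 3/P_y → 3.2 vs 0.2727.
x gives more utility per dollar, so spend all income on x: x* = M/P_x, y* = 0.
Numerically: x* = 169.6, y* = 0.

x* = 169.6, y* = 0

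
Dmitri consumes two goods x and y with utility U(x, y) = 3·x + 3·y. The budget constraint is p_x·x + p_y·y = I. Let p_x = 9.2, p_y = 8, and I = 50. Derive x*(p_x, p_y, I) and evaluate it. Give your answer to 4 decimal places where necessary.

Linear utility — the consumer picks whichever good has higher MU/price: 3/9.2 = 0.3261 vs 3/8 = 0.375.
y gives more utility per dollar, so spend all income on y: y* = I/p_y, x* = 0.
Numerically: x* = 0, y* = 6.25.

x* = 0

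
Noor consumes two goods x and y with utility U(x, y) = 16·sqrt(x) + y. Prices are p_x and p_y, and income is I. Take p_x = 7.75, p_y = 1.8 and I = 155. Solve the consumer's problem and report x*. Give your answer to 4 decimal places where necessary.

x* = 3.4524

MU_x = 8/√x, MU_y = 1. Tangency: 8/√x = p_x/p_y.
Thus x* = (8·p_y/p_x)² — independent of I — with the rest of income spent on y.
Plugging in: x* = (8·1.8/7.75)² = 3.4524.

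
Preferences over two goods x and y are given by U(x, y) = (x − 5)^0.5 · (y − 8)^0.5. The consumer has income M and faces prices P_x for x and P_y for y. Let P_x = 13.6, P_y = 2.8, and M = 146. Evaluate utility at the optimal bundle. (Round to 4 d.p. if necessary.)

This is Cobb-Douglas in (x−5, y−8): tangency gives 0.5·P_y·(y−8) = 0.5·P_x·(x−5).
After buying the subsistence bundle (5, 8), a share 0.5 of the remaining income goes to x: x* = 5 + 0.5·(M − 5P_x − 8P_y)/P_x.
Discretionary income = 146 − 5·13.6 − 8·2.8 = 55.6; x* = 5 + 0.5·55.6/13.6 = 7.0441; y* = 8 + 0.5·55.6/2.8 = 17.9286.
Utility at the optimum: U(7.0441, 17.9286) = 4.505.

V = 4.505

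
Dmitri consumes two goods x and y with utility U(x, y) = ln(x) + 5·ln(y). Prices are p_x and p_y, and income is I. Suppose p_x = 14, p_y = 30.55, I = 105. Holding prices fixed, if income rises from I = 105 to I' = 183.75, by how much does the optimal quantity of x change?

Tangency: MRS = (1/5)·y/x = p_x/p_y.
So p_y·y = 5·p_x·x; combined with the budget, a share 1/6 of income goes to x.
Demand: x*(p_x,p_y,I) = 1/6·I/p_x and y* = 5/6·I/p_y.
At p_x=14, p_y=30.55, I=105: x* = 1/6·105/14 = 1.25.
At I' = 183.75: x* = 2.1875. Change: 2.1875 − 1.25 = 0.9375.

Δx* = 0.9375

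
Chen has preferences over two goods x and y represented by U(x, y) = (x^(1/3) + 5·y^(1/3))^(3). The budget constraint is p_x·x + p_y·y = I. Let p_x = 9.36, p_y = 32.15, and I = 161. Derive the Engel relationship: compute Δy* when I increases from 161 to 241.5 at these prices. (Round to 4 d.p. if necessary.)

Δy* = 2.1478

With the ratio pinned down, the budget gives x* = I/(p_x + p_y·(y/x)) and y* = (y/x)·x*.
Numerically y/x = 1.756294, so x* = 161/(9.36 + 32.15·1.756294) = 2.4459 and y* = 1.756294·2.4459 = 4.2957.
At I' = 241.5: y* = 6.4435. Change: 6.4435 − 4.2957 = 2.1478.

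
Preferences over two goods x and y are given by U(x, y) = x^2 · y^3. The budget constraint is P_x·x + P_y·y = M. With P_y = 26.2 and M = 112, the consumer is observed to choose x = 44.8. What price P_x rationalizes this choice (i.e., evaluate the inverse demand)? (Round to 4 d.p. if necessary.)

P_x = 1

MU_x/MU_y = (2·y)/(3·x); tangency sets this equal to P_x/P_y.
Rearranging, P_y·y = (3/2)·P_x·x. Substituting into the budget gives P_x·x·(1 + (3/2)) = M.
Demand: x*(P_x,P_y,M) = 0.4·M/P_x and y* = 0.6·M/P_y.
Set x* = 44.8 in the demand function and solve for P_x: P_x = 1.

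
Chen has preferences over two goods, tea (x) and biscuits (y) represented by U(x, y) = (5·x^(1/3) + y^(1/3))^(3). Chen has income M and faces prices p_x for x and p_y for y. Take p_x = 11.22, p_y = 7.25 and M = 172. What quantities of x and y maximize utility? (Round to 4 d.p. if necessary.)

From the CES first-order condition, 5·(y/x)^(2/3) = p_x/p_y.
Hence y/x = ((1/5)·p_x/p_y)^(1/(2/3)), i.e. raised to the 1.5 power.
Substitute y = (y/x)·x into the budget: x* = M/(p_x + p_y·(y/x)).
Numerically y/x = 0.172198, so x* = 172/(11.22 + 7.25·0.172198) = 13.7948 and y* = 0.172198·13.7948 = 2.3754.

x* = 13.7948, y* = 2.3754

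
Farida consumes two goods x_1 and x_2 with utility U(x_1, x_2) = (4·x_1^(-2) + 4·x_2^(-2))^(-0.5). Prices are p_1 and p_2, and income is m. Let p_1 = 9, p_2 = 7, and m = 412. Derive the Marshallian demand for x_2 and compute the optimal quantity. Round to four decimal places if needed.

From the CES first-order condition, (x_2/x_1)^(3) = p_1/p_2.
Hence x_2/x_1 = (p_1/p_2)^(1/(3)), i.e. raised to the 1/3 power.
Substitute x_2 = (x_2/x_1)·x_1 into the budget: x_1* = m/(p_1 + p_2·(x_2/x_1)).
Numerically x_2/x_1 = 1.08738, so x_1* = 412/(9 + 7·1.08738) = 24.8019 and x_2* = 1.08738·24.8019 = 26.969.

x_2* = 26.969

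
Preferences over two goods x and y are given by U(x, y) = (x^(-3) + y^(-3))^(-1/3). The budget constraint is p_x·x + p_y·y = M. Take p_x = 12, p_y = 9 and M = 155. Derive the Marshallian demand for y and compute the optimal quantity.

From the CES first-order condition, (y/x)^(4) = p_x/p_y.
Hence y/x = (p_x/p_y)^(1/(4)), i.e. raised to the 0.25 power.
Substitute y = (y/x)·x into the budget: x* = M/(p_x + p_y·(y/x)).
Numerically y/x = 1.07457, so x* = 155/(12 + 9·1.07457) = 7.1524 and y* = 1.07457·7.1524 = 7.6857.

y* = 7.6857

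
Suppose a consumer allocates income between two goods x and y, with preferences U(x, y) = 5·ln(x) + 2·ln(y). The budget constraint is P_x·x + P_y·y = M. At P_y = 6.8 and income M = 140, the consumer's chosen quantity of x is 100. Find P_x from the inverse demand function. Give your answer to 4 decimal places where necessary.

The MRS is (5/2)·y/x. Set MRS = P_x/P_y.
Rearranging, P_y·y = (2/5)·P_x·x. Substituting into the budget gives P_x·x·(1 + (2/5)) = M.
Demand: x*(P_x,P_y,M) = 5/7·M/P_x and y* = 2/7·M/P_y.
Set x* = 100 in the demand function and solve for P_x: P_x = 1.

P_x = 1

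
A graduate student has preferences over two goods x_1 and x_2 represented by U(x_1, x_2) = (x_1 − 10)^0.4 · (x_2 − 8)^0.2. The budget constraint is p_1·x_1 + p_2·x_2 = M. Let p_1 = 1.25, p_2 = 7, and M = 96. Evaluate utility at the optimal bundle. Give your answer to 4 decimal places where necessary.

MRS = 2·(x_2−8)/(x_1−10). Tangency with p_1/p_2 gives x_2−8 = (1/2)·(p_1/p_2)·(x_1−10).
Substituting into the budget: x_1* = 10 + 2/3·(M − 10·p_1 − 8·p_2)/p_1, and x_2* = 8 + 1/3·(…)/p_2.
Discretionary income = 96 − 10·1.25 − 8·7 = 27.5; x_1* = 10 + 2/3·27.5/1.25 = 24.6667; x_2* = 8 + 1/3·27.5/7 = 9.3095.
Utility at the optimum: U(24.6667, 9.3095) = 3.09.

V = 3.09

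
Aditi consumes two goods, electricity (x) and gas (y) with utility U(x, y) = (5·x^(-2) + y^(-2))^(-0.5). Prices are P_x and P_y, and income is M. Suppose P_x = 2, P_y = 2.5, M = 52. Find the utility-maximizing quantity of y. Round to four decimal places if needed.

y* = 8.4088

From the CES first-order condition, 5·(y/x)^(3) = P_x/P_y.
Solve for the ratio: y/x = [(1/5)·P_x/P_y]^(1/3).
Substitute y = (y/x)·x into the budget: x* = M/(P_x + P_y·(y/x)).
Numerically y/x = 0.542884, so x* = 52/(2 + 2.5·0.542884) = 15.4891 and y* = 0.542884·15.4891 = 8.4088.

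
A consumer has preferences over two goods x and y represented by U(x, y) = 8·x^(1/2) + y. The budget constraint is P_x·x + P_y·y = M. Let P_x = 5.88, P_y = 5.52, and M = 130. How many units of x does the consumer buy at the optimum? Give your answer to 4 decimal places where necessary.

Utility is quasi-linear in y; the FOC for x is 4/√x = P_x/P_y.
Thus x* = (4·P_y/P_x)² — independent of M — with the rest of income spent on y.
Plugging in: x* = (4·5.52/5.88)² = 14.1008.

x* = 14.1008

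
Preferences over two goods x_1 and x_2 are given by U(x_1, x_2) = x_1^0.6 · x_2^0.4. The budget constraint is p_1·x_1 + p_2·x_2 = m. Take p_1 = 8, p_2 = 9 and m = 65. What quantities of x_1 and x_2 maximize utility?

x_1* = 4.875, x_2* = 2.8889

Demand: x_1*(p_1,p_2,m) = 0.6·m/p_1 and x_2* = 0.4·m/p_2.
At p_1=8, p_2=9, m=65: x_1* = 0.6·65/8 = 4.875, x_2* = 2.8889.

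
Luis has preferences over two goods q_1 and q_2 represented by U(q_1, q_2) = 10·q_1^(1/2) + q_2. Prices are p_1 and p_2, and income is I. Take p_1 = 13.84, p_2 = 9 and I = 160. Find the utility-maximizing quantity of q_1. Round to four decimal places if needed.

q_1* = 10.5719

Set MRS = p_1/p_2: 5·q_1^(−1/2) = p_1/p_2.
Solve: √q_1 = 5·p_2/p_1, so q_1*(p_1,p_2) = (5·p_2/p_1)², and q_2* = (I − p_1·q_1*)/p_2.
Plugging in: q_1* = (5·9/13.84)² = 10.5719.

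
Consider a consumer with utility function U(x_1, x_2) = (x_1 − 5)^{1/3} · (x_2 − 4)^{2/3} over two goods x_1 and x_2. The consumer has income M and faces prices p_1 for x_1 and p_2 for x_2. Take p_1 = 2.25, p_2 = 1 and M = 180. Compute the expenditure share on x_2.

Discretionary income = 180 − 5·2.25 − 4·1 = 164.75; x_1* = 5 + 1/3·164.75/2.25 = 29.4074; x_2* = 4 + 2/3·164.75/1 = 113.8333.
Expenditure on x_2: 1·113.8333 = 113.8333; share = 0.6324.

share on x_2 = 0.6324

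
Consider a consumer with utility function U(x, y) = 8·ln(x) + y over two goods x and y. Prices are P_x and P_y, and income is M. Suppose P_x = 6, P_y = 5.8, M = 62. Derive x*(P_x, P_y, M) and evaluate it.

So x*(P_x,P_y) = 8·P_y/P_x, independent of income; and y* = (M − 8·P_y)/P_y.
At the given prices: x* = 8·5.8/6 = 7.7333.

x* = 7.7333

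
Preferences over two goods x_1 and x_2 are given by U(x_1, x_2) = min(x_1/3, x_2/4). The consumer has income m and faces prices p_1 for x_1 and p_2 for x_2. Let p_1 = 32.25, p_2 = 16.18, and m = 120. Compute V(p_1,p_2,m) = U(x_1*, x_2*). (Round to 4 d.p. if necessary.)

V = 0.7432

Demand: x_1*(p_1,p_2,m) = 3·m/(3·p_1 + 4·p_2), x_2* = 4·m/(3·p_1 + 4·p_2).
Here 3·32.25 + 4·16.18 = 161.47, giving x_1* = 2.2295 and x_2* = 2.9727.
Utility at the optimum: U(2.2295, 2.9727) = 0.7432.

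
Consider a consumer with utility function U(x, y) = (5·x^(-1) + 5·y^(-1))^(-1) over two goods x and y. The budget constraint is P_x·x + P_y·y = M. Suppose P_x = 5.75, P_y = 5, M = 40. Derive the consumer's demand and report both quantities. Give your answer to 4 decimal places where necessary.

x* = 3.5997, y* = 3.8603

MRS = MU_x/MU_y = (y/x)^(2). Set equal to P_x/P_y.
Solve for the ratio: y/x = [P_x/P_y]^(0.5).
With the ratio pinned down, the budget gives x* = M/(P_x + P_y·(y/x)) and y* = (y/x)·x*.
Numerically y/x = 1.072381, so x* = 40/(5.75 + 5·1.072381) = 3.5997 and y* = 1.072381·3.5997 = 3.8603.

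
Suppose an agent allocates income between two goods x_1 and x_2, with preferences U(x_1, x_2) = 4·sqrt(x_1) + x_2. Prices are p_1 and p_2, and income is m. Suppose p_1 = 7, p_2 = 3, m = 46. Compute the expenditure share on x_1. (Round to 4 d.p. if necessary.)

Utility is quasi-linear in x_2; the FOC for x_1 is 2/√x_1 = p_1/p_2.
Solve: √x_1 = 2·p_2/p_1, so x_1*(p_1,p_2) = (2·p_2/p_1)², and x_2* = (m − p_1·x_1*)/p_2.
Plugging in: x_1* = (2·3/7)² = 0.7347, x_2* = 13.619.
Expenditure on x_1: 7·0.7347 = 5.1429; share = 0.1118.

share on x_1 = 0.1118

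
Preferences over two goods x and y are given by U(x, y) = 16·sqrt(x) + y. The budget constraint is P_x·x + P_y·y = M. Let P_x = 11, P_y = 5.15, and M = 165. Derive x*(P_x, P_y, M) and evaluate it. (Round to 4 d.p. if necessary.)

Set MRS = P_x/P_y: 8·x^(−1/2) = P_x/P_y.
Solve: √x = 8·P_y/P_x, so x*(P_x,P_y) = (8·P_y/P_x)², and y* = (M − P_x·x*)/P_y.
Plugging in: x* = (8·5.15/11)² = 14.0284.

x* = 14.0284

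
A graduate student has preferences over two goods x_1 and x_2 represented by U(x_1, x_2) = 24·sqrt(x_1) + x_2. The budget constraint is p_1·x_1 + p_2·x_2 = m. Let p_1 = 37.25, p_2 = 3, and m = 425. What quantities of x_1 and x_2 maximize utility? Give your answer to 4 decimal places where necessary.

Set MRS = p_1/p_2: 12·x_1^(−1/2) = p_1/p_2.
Solve: √x_1 = 12·p_2/p_1, so x_1*(p_1,p_2) = (12·p_2/p_1)², and x_2* = (m − p_1·x_1*)/p_2.
Plugging in: x_1* = (12·3/37.25)² = 0.934, x_2* = 130.0694.

x_1* = 0.934, x_2* = 130.0694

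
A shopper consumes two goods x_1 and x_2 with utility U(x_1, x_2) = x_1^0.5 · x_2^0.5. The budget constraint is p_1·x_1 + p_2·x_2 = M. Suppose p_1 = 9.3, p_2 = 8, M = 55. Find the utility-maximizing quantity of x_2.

x_2* = 3.4375

The MRS is x_2/x_1. Set MRS = p_1/p_2.
Rearranging, p_2·x_2 = p_1·x_1. Substituting into the budget gives p_1·x_1·(1 + 1) = M.
Demand: x_1*(p_1,p_2,M) = 0.5·M/p_1 and x_2* = 0.5·M/p_2.
At p_1=9.3, p_2=8, M=55: x_2* = 0.5·55/8 = 3.4375.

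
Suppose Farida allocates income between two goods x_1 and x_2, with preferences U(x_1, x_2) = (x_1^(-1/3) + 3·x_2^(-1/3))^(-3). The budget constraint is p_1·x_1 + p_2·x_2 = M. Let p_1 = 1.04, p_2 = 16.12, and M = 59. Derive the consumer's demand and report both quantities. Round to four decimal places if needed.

x_1* = 10.2718, x_2* = 2.9974

MRS = MU_x_1/MU_x_2 = (1/3)·(x_2/x_1)^(4/3). Set equal to p_1/p_2.
Solve for the ratio: x_2/x_1 = [3·p_1/p_2]^(0.75).
Substitute x_2 = (x_2/x_1)·x_1 into the budget: x_1* = M/(p_1 + p_2·(x_2/x_1)).
Numerically x_2/x_1 = 0.291805, so x_1* = 59/(1.04 + 16.12·0.291805) = 10.2718 and x_2* = 0.291805·10.2718 = 2.9974.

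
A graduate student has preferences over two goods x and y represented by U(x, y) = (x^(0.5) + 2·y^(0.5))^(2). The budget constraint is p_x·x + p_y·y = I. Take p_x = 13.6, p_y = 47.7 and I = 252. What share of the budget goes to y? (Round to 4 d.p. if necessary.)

From the CES first-order condition, (1/2)·(y/x)^(0.5) = p_x/p_y.
Hence y/x = (2·p_x/p_y)^(1/(0.5)), i.e. raised to the 2 power.
With the ratio pinned down, the budget gives x* = I/(p_x + p_y·(y/x)) and y* = (y/x)·x*.
Numerically y/x = 0.325163, so x* = 252/(13.6 + 47.7·0.325163) = 8.6567 and y* = 0.325163·8.6567 = 2.8149.
Expenditure on y: 47.7·2.8149 = 134.2684; share = 0.5328.

share on y = 0.5328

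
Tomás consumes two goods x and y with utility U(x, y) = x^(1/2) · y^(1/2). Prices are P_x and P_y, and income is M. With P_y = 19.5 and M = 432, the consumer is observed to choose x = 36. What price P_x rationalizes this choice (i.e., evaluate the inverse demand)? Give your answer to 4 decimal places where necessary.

P_x = 6

Tangency: MRS = y/x = P_x/P_y.
So 0.5·P_y·y = 0.5·P_x·x; combined with the budget, a share 0.5 of income goes to x.
Demand: x*(P_x,P_y,M) = 0.5·M/P_x and y* = 0.5·M/P_y.
Set x* = 36 in the demand function and solve for P_x: P_x = 6.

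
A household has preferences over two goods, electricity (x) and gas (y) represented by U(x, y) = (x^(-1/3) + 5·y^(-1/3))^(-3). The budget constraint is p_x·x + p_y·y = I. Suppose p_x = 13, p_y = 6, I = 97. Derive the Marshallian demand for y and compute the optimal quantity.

y* = 11.8624

From the CES first-order condition, (1/5)·(y/x)^(4/3) = p_x/p_y.
Hence y/x = (5·p_x/p_y)^(1/(4/3)), i.e. raised to the 0.75 power.
With the ratio pinned down, the budget gives x* = I/(p_x + p_y·(y/x)) and y* = (y/x)·x*.
Numerically y/x = 5.971337, so x* = 97/(13 + 6·5.971337) = 1.9866 and y* = 5.971337·1.9866 = 11.8624.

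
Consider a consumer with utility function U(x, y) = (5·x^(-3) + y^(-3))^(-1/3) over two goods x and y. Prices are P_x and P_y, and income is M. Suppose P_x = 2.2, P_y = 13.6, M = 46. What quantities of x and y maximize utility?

x* = 5.7732, y* = 2.4485

MRS = MU_x/MU_y = 5·(y/x)^(4). Set equal to P_x/P_y.
Hence y/x = ((1/5)·P_x/P_y)^(1/(4)), i.e. raised to the 0.25 power.
Substitute y = (y/x)·x into the budget: x* = M/(P_x + P_y·(y/x)).
Numerically y/x = 0.42411, so x* = 46/(2.2 + 13.6·0.42411) = 5.7732 and y* = 0.42411·5.7732 = 2.4485.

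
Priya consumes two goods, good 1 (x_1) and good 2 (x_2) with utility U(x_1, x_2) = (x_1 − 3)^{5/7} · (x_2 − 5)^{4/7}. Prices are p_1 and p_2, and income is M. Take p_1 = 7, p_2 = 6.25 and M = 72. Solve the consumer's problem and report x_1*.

x_1* = 4.5675

This is Cobb-Douglas in (x_1−3, x_2−5): tangency gives 5/7·p_2·(x_2−5) = 4/7·p_1·(x_1−3).
After buying the subsistence bundle (3, 5), a share 5/9 of the remaining income goes to x_1: x_1* = 3 + 5/9·(M − 3p_1 − 5p_2)/p_1.
Discretionary income = 72 − 3·7 − 5·6.25 = 19.75; x_1* = 3 + 5/9·19.75/7 = 4.5675.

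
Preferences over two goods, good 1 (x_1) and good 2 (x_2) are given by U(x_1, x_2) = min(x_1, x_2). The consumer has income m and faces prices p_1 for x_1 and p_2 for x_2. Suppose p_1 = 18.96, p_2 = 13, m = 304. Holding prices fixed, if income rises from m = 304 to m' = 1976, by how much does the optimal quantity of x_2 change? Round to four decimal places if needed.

Δx_2* = 52.3154

Leontief preferences: the optimum is at the kink where x_1/1 = x_2/1, i.e. x_2 = x_1.
Budget: p_1·x_1 + p_2·x_1 = m, so (p_1 + p_2)·x_1 = m.
Demand: x_1*(p_1,p_2,m) = m/(p_1 + p_2), x_2* = m/(p_1 + p_2).
Here 18.96 + 13 = 31.96, giving x_2* = 9.5119.
At m' = 1976: x_2* = 61.8273. Change: 61.8273 − 9.5119 = 52.3154.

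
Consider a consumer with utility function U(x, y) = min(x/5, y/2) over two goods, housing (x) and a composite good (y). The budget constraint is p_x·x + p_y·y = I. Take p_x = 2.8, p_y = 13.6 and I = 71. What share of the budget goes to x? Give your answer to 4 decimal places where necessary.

With perfect complements, no substitution: consume in ratio x:y = 5:2.
Budget: p_x·x + p_y·(2/5)·x = I, so (5·p_x + 2·p_y)·x = 5·I.
Demand: x*(p_x,p_y,I) = 5·I/(5·p_x + 2·p_y), y* = 2·I/(5·p_x + 2·p_y).
Here 5·2.8 + 2·13.6 = 41.2, giving x* = 8.6165 and y* = 3.4466.
Expenditure on x: 2.8·8.6165 = 24.1262; share = 0.3398.

share on x = 0.3398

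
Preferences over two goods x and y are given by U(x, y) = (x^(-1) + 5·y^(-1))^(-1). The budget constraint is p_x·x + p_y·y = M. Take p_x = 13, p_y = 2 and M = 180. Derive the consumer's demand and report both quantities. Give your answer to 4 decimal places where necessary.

From the CES first-order condition, (1/5)·(y/x)^(2) = p_x/p_y.
Solve for the ratio: y/x = [5·p_x/p_y]^(0.5).
With the ratio pinned down, the budget gives x* = M/(p_x + p_y·(y/x)) and y* = (y/x)·x*.
Numerically y/x = 5.700877, so x* = 180/(13 + 2·5.700877) = 7.3765 and y* = 5.700877·7.3765 = 42.0526.

x* = 7.3765, y* = 42.0526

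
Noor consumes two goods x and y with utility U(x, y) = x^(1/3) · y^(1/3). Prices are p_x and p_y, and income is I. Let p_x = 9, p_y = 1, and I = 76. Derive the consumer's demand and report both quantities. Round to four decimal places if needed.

Tangency: MRS = y/x = p_x/p_y.
So 1/3·p_y·y = 1/3·p_x·x; combined with the budget, a share 0.5 of income goes to x.
Demand: x*(p_x,p_y,I) = 0.5·I/p_x and y* = 0.5·I/p_y.
At p_x=9, p_y=1, I=76: x* = 0.5·76/9 = 4.2222, y* = 38.

x* = 4.2222, y* = 38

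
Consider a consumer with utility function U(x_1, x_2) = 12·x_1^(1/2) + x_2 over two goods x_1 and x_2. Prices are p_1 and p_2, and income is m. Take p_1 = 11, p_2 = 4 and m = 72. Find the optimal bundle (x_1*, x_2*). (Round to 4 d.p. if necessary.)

x_1* = 4.7603, x_2* = 4.9091

Utility is quasi-linear in x_2; the FOC for x_1 is 6/√x_1 = p_1/p_2.
Thus x_1* = (6·p_2/p_1)² — independent of m — with the rest of income spent on x_2.
Plugging in: x_1* = (6·4/11)² = 4.7603, x_2* = 4.9091.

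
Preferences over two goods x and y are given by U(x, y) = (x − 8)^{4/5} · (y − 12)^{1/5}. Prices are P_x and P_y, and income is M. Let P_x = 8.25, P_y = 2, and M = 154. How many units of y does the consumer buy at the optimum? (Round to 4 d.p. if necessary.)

y* = 18.4

After buying the subsistence bundle (8, 12), a share 0.8 of the remaining income goes to x: x* = 8 + 0.8·(M − 8P_x − 12P_y)/P_x.
Discretionary income = 154 − 8·8.25 − 12·2 = 64; y* = 12 + 0.2·64/2 = 18.4.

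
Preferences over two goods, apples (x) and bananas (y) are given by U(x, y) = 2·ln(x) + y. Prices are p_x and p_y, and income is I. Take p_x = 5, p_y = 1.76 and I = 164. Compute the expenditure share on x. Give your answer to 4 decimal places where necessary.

share on x = 0.0215

MU_x = 2/x, MU_y = 1. Tangency: 2/x = p_x/p_y.
So x*(p_x,p_y) = 2·p_y/p_x, independent of income; and y* = (I − 2·p_y)/p_y.
At the given prices: x* = 2·1.76/5 = 0.704, and y* = 91.1818.
Expenditure on x: 5·0.704 = 3.52; share = 0.0215.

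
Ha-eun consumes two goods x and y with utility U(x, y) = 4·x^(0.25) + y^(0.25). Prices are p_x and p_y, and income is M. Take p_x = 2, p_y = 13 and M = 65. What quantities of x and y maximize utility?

x* = 29.9708, y* = 0.3891

From the CES first-order condition, 4·(y/x)^(0.75) = p_x/p_y.
Solve for the ratio: y/x = [(1/4)·p_x/p_y]^(4/3).
With the ratio pinned down, the budget gives x* = M/(p_x + p_y·(y/x)) and y* = (y/x)·x*.
Numerically y/x = 0.012983, so x* = 65/(2 + 13·0.012983) = 29.9708 and y* = 0.012983·29.9708 = 0.3891.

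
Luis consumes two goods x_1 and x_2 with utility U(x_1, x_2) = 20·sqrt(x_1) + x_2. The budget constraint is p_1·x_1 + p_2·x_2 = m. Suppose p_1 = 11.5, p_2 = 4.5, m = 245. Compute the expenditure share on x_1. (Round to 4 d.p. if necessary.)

share on x_1 = 0.7187

Utility is quasi-linear in x_2; the FOC for x_1 is 10/√x_1 = p_1/p_2.
Solve: √x_1 = 10·p_2/p_1, so x_1*(p_1,p_2) = (10·p_2/p_1)², and x_2* = (m − p_1·x_1*)/p_2.
Plugging in: x_1* = (10·4.5/11.5)² = 15.3119, x_2* = 15.314.
Expenditure on x_1: 11.5·15.3119 = 176.087; share = 0.7187.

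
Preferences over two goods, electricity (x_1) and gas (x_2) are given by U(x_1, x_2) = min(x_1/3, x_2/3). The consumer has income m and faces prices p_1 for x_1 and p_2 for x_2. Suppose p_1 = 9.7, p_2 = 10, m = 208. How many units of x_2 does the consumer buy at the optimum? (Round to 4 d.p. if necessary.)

With perfect complements, no substitution: consume in ratio x_1:x_2 = 3:3.
Budget: p_1·x_1 + p_2·x_1 = m, so (3·p_1 + 3·p_2)·x_1 = 3·m.
Demand: x_1*(p_1,p_2,m) = 3·m/(3·p_1 + 3·p_2), x_2* = 3·m/(3·p_1 + 3·p_2).
Here 3·9.7 + 3·10 = 59.1, giving x_2* = 10.5584.

x_2* = 10.5584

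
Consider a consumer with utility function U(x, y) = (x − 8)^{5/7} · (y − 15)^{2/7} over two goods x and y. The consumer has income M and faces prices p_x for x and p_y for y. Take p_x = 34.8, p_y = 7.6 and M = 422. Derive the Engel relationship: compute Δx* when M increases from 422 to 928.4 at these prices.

MRS = (5/2)·(y−15)/(x−8). Tangency with p_x/p_y gives y−15 = (2/5)·(p_x/p_y)·(x−8).
After buying the subsistence bundle (8, 15), a share 5/7 of the remaining income goes to x: x* = 8 + 5/7·(M − 8p_x − 15p_y)/p_x.
Discretionary income = 422 − 8·34.8 − 15·7.6 = 29.6; x* = 8 + 5/7·29.6/34.8 = 8.6076.
At M' = 928.4: x* = 19.0016. Change: 19.0016 − 8.6076 = 10.3941.

Δx* = 10.3941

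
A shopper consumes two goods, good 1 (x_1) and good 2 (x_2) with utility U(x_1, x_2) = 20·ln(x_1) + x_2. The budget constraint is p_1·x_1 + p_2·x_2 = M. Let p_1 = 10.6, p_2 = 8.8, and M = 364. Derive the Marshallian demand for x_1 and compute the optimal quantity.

x_1* = 16.6038

At the given prices: x_1* = 20·8.8/10.6 = 16.6038.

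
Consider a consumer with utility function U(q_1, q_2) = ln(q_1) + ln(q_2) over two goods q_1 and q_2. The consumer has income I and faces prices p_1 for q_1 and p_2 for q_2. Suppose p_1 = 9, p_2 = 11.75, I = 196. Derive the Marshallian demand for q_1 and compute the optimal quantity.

Demand: q_1*(p_1,p_2,I) = 0.5·I/p_1 and q_2* = 0.5·I/p_2.
At p_1=9, p_2=11.75, I=196: q_1* = 0.5·196/9 = 10.8889.

q_1* = 10.8889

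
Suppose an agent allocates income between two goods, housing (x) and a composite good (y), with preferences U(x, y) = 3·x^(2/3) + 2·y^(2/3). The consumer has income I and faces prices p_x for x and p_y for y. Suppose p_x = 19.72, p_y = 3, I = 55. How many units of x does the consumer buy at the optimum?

x* = 0.2021

MRS = MU_x/MU_y = (3/2)·(y/x)^(1/3). Set equal to p_x/p_y.
Hence y/x = ((2/3)·p_x/p_y)^(1/(1/3)), i.e. raised to the 3 power.
Substitute y = (y/x)·x into the budget: x* = I/(p_x + p_y·(y/x)).
Numerically y/x = 84.155633, so x* = 55/(19.72 + 3·84.155633) = 0.2021.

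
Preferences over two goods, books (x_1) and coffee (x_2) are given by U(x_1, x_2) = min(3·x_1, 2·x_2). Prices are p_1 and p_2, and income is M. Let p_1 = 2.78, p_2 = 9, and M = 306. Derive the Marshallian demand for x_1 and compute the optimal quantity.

Leontief preferences: the optimum is at the kink where x_1/2 = x_2/3, i.e. x_2 = (3/2)·x_1.
Budget: p_1·x_1 + p_2·(3/2)·x_1 = M, so (2·p_1 + 3·p_2)·x_1 = 2·M.
Demand: x_1*(p_1,p_2,M) = 2·M/(2·p_1 + 3·p_2), x_2* = 3·M/(2·p_1 + 3·p_2).
Here 2·2.78 + 3·9 = 32.56, giving x_1* = 18.7961.

x_1* = 18.7961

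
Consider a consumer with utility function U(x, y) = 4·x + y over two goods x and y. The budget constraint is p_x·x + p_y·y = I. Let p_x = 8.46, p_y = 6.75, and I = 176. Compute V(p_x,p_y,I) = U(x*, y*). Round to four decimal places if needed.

Linear utility — the consumer picks whichever good has higher MU/price: 4/8.46 = 0.4728 vs 1/6.75 = 0.1481.
x gives more utility per dollar, so spend all income on x: x* = I/p_x, y* = 0.
Numerically: x* = 20.8038, y* = 0.
Utility at the optimum: U(20.8038, 0) = 83.2151.

V = 83.2151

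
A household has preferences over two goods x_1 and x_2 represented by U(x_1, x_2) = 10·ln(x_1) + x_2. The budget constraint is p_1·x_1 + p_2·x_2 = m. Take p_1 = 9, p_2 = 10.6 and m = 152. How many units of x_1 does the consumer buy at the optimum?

x_1* = 11.7778

MU_x_1 = 10/x_1, MU_x_2 = 1. Tangency: 10/x_1 = p_1/p_2.
So x_1*(p_1,p_2) = 10·p_2/p_1, independent of income; and x_2* = (m − 10·p_2)/p_2.
At the given prices: x_1* = 10·10.6/9 = 11.7778.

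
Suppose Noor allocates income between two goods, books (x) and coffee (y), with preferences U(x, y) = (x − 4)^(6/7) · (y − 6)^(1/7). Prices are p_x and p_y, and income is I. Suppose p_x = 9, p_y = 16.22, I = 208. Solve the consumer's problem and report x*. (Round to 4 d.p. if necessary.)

x* = 11.1124

Let x' = x−4, y' = y−6. MRS = 6·y'/x' = p_x/p_y.
Substituting into the budget: x* = 4 + 6/7·(I − 4·p_x − 6·p_y)/p_x, and y* = 6 + 1/7·(…)/p_y.
Discretionary income = 208 − 4·9 − 6·16.22 = 74.68; x* = 4 + 6/7·74.68/9 = 11.1124.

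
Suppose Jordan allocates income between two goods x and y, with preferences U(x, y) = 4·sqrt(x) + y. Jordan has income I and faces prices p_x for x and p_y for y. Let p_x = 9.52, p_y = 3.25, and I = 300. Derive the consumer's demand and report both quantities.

Set MRS = p_x/p_y: 2·x^(−1/2) = p_x/p_y.
Solve: √x = 2·p_y/p_x, so x*(p_x,p_y) = (2·p_y/p_x)², and y* = (I − p_x·x*)/p_y.
Plugging in: x* = (2·3.25/9.52)² = 0.4662, y* = 90.9421.

x* = 0.4662, y* = 90.9421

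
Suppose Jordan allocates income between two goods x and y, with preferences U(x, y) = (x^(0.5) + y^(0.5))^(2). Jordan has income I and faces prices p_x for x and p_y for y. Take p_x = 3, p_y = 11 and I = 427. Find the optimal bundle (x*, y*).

x* = 111.8333, y* = 8.3182

MRS = MU_x/MU_y = (y/x)^(0.5). Set equal to p_x/p_y.
Hence y/x = (p_x/p_y)^(1/(0.5)), i.e. raised to the 2 power.
Substitute y = (y/x)·x into the budget: x* = I/(p_x + p_y·(y/x)).
Numerically y/x = 0.07438, so x* = 427/(3 + 11·0.07438) = 111.8333 and y* = 0.07438·111.8333 = 8.3182.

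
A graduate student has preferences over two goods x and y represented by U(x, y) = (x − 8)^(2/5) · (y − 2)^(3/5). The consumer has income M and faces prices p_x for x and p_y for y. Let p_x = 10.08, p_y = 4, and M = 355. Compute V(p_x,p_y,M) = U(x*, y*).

V = 23.4727

MRS = (2/3)·(y−2)/(x−8). Tangency with p_x/p_y gives y−2 = (3/2)·(p_x/p_y)·(x−8).
Substituting into the budget: x* = 8 + 0.4·(M − 8·p_x − 2·p_y)/p_x, and y* = 2 + 0.6·(…)/p_y.
Discretionary income = 355 − 8·10.08 − 2·4 = 266.36; x* = 8 + 0.4·266.36/10.08 = 18.5698; y* = 2 + 0.6·266.36/4 = 41.954.
Utility at the optimum: U(18.5698, 41.954) = 23.4727.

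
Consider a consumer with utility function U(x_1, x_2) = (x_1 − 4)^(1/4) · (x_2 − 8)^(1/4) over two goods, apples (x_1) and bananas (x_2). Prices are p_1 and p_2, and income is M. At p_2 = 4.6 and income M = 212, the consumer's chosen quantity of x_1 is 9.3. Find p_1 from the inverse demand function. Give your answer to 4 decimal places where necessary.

p_1 = 12

Let x_1' = x_1−4, x_2' = x_2−8. MRS = x_2'/x_1' = p_1/p_2.
Substituting into the budget: x_1* = 4 + 0.5·(M − 4·p_1 − 8·p_2)/p_1, and x_2* = 8 + 0.5·(…)/p_2.
Set x_1* = 9.3 in the demand function and solve for p_1: p_1 = 12.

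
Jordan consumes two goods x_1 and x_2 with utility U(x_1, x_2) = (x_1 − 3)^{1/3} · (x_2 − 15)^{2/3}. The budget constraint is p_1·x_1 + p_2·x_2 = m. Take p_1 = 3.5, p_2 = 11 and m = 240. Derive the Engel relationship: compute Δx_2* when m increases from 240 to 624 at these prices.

MRS = (1/2)·(x_2−15)/(x_1−3). Tangency with p_1/p_2 gives x_2−15 = 2·(p_1/p_2)·(x_1−3).
After buying the subsistence bundle (3, 15), a share 1/3 of the remaining income goes to x_1: x_1* = 3 + 1/3·(m − 3p_1 − 15p_2)/p_1.
Discretionary income = 240 − 3·3.5 − 15·11 = 64.5; x_2* = 15 + 2/3·64.5/11 = 18.9091.
At m' = 624: x_2* = 42.1818. Change: 42.1818 − 18.9091 = 23.2727.

Δx_2* = 23.2727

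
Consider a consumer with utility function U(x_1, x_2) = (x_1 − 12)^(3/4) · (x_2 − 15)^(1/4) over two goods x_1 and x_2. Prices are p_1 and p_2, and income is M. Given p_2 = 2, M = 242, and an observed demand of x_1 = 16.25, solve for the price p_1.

p_1 = 12

Let x_1' = x_1−12, x_2' = x_2−15. MRS = 3·x_2'/x_1' = p_1/p_2.
After buying the subsistence bundle (12, 15), a share 0.75 of the remaining income goes to x_1: x_1* = 12 + 0.75·(M − 12p_1 − 15p_2)/p_1.
Set x_1* = 16.25 in the demand function and solve for p_1: p_1 = 12.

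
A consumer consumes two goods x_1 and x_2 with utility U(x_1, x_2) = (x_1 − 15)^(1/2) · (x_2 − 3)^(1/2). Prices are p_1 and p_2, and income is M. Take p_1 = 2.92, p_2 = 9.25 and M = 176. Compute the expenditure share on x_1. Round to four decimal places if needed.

MRS = (x_2−3)/(x_1−15). Tangency with p_1/p_2 gives x_2−3 = (p_1/p_2)·(x_1−15).
Substituting into the budget: x_1* = 15 + 0.5·(M − 15·p_1 − 3·p_2)/p_1, and x_2* = 3 + 0.5·(…)/p_2.
Discretionary income = 176 − 15·2.92 − 3·9.25 = 104.45; x_1* = 15 + 0.5·104.45/2.92 = 32.8853; x_2* = 3 + 0.5·104.45/9.25 = 8.6459.
Expenditure on x_1: 2.92·32.8853 = 96.025; share = 0.5456.

share on x_1 = 0.5456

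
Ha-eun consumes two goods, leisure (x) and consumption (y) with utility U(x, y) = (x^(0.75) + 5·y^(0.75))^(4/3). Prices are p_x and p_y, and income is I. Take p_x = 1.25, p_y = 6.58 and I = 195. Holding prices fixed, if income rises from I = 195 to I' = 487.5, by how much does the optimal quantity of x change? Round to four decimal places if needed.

Δx* = 44.2778

MRS = MU_x/MU_y = (1/5)·(y/x)^(0.25). Set equal to p_x/p_y.
Solve for the ratio: y/x = [5·p_x/p_y]^(4).
Substitute y = (y/x)·x into the budget: x* = I/(p_x + p_y·(y/x)).
Numerically y/x = 0.813985, so x* = 195/(1.25 + 6.58·0.813985) = 29.5185.
At I' = 487.5: x* = 73.7963. Change: 73.7963 − 29.5185 = 44.2778.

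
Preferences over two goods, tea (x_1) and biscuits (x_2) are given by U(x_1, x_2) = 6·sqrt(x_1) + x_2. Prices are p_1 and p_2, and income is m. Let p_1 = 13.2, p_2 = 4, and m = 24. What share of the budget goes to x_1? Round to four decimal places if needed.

Utility is quasi-linear in x_2; the FOC for x_1 is 3/√x_1 = p_1/p_2.
Solve: √x_1 = 3·p_2/p_1, so x_1*(p_1,p_2) = (3·p_2/p_1)², and x_2* = (m − p_1·x_1*)/p_2.
Plugging in: x_1* = (3·4/13.2)² = 0.8264, x_2* = 3.2727.
Expenditure on x_1: 13.2·0.8264 = 10.9091; share = 0.4545.

share on x_1 = 0.4545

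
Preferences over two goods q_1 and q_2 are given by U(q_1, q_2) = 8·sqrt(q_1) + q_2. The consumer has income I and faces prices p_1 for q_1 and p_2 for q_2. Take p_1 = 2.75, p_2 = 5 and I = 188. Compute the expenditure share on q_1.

share on q_1 = 0.7737

Utility is quasi-linear in q_2; the FOC for q_1 is 4/√q_1 = p_1/p_2.
Thus q_1* = (4·p_2/p_1)² — independent of I — with the rest of income spent on q_2.
Plugging in: q_1* = (4·5/2.75)² = 52.8926, q_2* = 8.5091.
Expenditure on q_1: 2.75·52.8926 = 145.4545; share = 0.7737.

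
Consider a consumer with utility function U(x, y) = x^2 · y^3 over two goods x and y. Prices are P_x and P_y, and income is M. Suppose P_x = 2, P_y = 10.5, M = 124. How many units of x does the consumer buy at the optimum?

x* = 24.8

Demand: x*(P_x,P_y,M) = 0.4·M/P_x and y* = 0.6·M/P_y.
At P_x=2, P_y=10.5, M=124: x* = 0.4·124/2 = 24.8.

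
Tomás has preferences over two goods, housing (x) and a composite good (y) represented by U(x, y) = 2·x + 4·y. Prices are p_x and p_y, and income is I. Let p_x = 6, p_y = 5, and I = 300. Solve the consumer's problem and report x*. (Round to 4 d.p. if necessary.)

Perfect substitutes: compare marginal utility per dollar. 2/p_x vs 4/p_y → 0.3333 vs 0.8.
y gives more utility per dollar, so spend all income on y: y* = I/p_y, x* = 0.
Numerically: x* = 0, y* = 60.

x* = 0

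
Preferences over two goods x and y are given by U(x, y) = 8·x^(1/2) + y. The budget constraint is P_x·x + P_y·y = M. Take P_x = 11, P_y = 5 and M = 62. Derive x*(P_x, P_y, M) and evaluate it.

Utility is quasi-linear in y; the FOC for x is 4/√x = P_x/P_y.
Thus x* = (4·P_y/P_x)² — independent of M — with the rest of income spent on y.
Plugging in: x* = (4·5/11)² = 3.3058.

x* = 3.3058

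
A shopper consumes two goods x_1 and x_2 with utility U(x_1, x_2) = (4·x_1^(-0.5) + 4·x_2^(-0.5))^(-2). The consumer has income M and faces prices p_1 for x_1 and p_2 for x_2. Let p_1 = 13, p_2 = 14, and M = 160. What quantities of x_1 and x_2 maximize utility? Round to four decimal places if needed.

x_1* = 6.0778, x_2* = 5.7849

From the CES first-order condition, (x_2/x_1)^(1.5) = p_1/p_2.
Hence x_2/x_1 = (p_1/p_2)^(1/(1.5)), i.e. raised to the 2/3 power.
Substitute x_2 = (x_2/x_1)·x_1 into the budget: x_1* = M/(p_1 + p_2·(x_2/x_1)).
Numerically x_2/x_1 = 0.951795, so x_1* = 160/(13 + 14·0.951795) = 6.0778 and x_2* = 0.951795·6.0778 = 5.7849.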